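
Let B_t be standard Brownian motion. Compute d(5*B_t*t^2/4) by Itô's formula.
d(5*B_t*t^2/4) = (5*B_t*t/2) dt + (5*t^2/4) dB_t

Itô's formula for f(t, x): d f(t, B_t) = (f_t + (1/2) f_xx) dt + f_x dB_t. Compute partials of f(t, x) = 5*t^2*x/4:
  f_t(t,x)  = 5*t*x/2
  f_x(t,x)  = 5*t^2/4
  f_xx(t,x) = 0
Assemble drift = f_t + (1/2) f_xx = 5*t*x/2 and diffusion = f_x = 5*t^2/4. Substituting x = B_t:
  d(5*B_t*t^2/4) = (5*B_t*t/2) dt + (5*t^2/4) dB_t.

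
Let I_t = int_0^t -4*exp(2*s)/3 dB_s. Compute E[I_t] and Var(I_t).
E[I_t] = 0; Var(I_t) = 4*exp(4*t)/9 - 4/9

The Itô integral of a deterministic integrand f(s) has mean 0 because each increment f(s) * (B_{s+ds} - B_s) has mean 0. By the Itô isometry:
  Var( int_0^t f(s) dB_s ) = E[ (int_0^t f(s) dB_s)^2 ] = int_0^t f(s)^2 ds.
Here f(s) = -4*exp(2*s)/3, so f(s)^2 = 16*exp(4*s)/9. Integrate:
  int_0^t (16*exp(4*s)/9) ds = 4*exp(4*t)/9 - 4/9.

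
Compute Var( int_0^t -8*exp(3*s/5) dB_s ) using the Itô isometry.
Var = 160*exp(6*t/5)/3 - 160/3

The Itô integral of a deterministic integrand f(s) has mean 0 because each increment f(s) * (B_{s+ds} - B_s) has mean 0. By the Itô isometry:
  Var( int_0^t f(s) dB_s ) = E[ (int_0^t f(s) dB_s)^2 ] = int_0^t f(s)^2 ds.
Here f(s) = -8*exp(3*s/5), so f(s)^2 = 64*exp(6*s/5). Integrate:
  int_0^t (64*exp(6*s/5)) ds = 160*exp(6*t/5)/3 - 160/3.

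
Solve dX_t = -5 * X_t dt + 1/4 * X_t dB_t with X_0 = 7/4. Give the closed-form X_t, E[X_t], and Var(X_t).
X_t = 7/4 * exp((-161/32) t + (1/4) B_t); E[X_t] = 7*exp(-5*t)/4; Var(X_t) = (49*exp(t/16) - 49)*exp(-10*t)/16

For GBM dX = mu X dt + sigma X dB with X_0 = x_0, apply Itô to Y = log X: dY = (mu - sigma^2/2) dt + sigma dB, so Y_t = log(x_0) + (mu - sigma^2/2) t + sigma B_t and hence X_t = x_0 * exp((mu - sigma^2/2) t + sigma B_t).
With mu = -5, sigma = 1/4, x_0 = 7/4, this gives:
  X_t = 7/4 * exp((-161/32) * t + (1/4) * B_t).
Since sigma*B_t ~ Normal(0, sigma^2 t), E[exp(sigma*B_t)] = exp(sigma^2 t / 2); so E[X_t] = x_0 * exp((mu - sigma^2/2) t) * exp(sigma^2 t / 2) = x_0 * exp(mu t) = 7*exp(-5*t)/4.
Var(X_t) = E[X_t^2] - (E[X_t])^2 = x_0^2 * exp(2 mu t) * (exp(sigma^2 t) - 1) = (49*exp(t/16) - 49)*exp(-10*t)/16.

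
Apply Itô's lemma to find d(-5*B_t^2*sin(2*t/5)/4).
d(-5*B_t^2*sin(2*t/5)/4) = (-B_t^2*cos(2*t/5)/2 - 5*sin(2*t/5)/4) dt + (-5*B_t*sin(2*t/5)/2) dB_t

Itô's formula for f(t, x): d f(t, B_t) = (f_t + (1/2) f_xx) dt + f_x dB_t. Compute partials of f(t, x) = -5*x^2*sin(2*t/5)/4:
  f_t(t,x)  = -x^2*cos(2*t/5)/2
  f_x(t,x)  = -5*x*sin(2*t/5)/2
  f_xx(t,x) = -5*sin(2*t/5)/2
Assemble drift = f_t + (1/2) f_xx = -x^2*cos(2*t/5)/2 - 5*sin(2*t/5)/4 and diffusion = f_x = -5*x*sin(2*t/5)/2. Substituting x = B_t:
  d(-5*B_t^2*sin(2*t/5)/4) = (-B_t^2*cos(2*t/5)/2 - 5*sin(2*t/5)/4) dt + (-5*B_t*sin(2*t/5)/2) dB_t.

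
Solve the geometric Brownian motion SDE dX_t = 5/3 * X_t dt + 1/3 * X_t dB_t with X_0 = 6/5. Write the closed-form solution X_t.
X_t = 6/5 * exp((29/18) * t + (1/3) * B_t)

For GBM dX = mu X dt + sigma X dB with X_0 = x_0, apply Itô to Y = log X: dY = (mu - sigma^2/2) dt + sigma dB, so Y_t = log(x_0) + (mu - sigma^2/2) t + sigma B_t and hence X_t = x_0 * exp((mu - sigma^2/2) t + sigma B_t).
With mu = 5/3, sigma = 1/3, x_0 = 6/5, this gives:
  X_t = 6/5 * exp((29/18) * t + (1/3) * B_t).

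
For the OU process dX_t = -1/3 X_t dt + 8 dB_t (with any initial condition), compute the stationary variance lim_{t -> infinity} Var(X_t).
lim Var(X_t) = 96

The OU SDE dX = -theta X dt + sigma dB admits the integrating factor exp(theta t): d(exp(theta t) X_t) = sigma exp(theta t) dB_t. Integrating from 0 to t gives X_t = x_0 * exp(-theta t) + sigma * int_0^t exp(-theta (t-s)) dB_s for any initial x_0. The Itô integral has variance (by the Itô isometry) sigma^2 * int_0^t exp(-2 theta (t - s)) ds = sigma^2 * (1 - exp(-2 theta t)) / (2 theta), independent of x_0.
With theta = 1/3, sigma = 8:
  Var(X_t) = (8)^2 * (1 - exp(-2*1/3 t)) / (2 * 1/3) = 96 - 96*exp(-2*t/3).
As t -> infinity, exp(-2*1/3 t) -> 0, so the stationary variance is sigma^2 / (2 theta) = 96.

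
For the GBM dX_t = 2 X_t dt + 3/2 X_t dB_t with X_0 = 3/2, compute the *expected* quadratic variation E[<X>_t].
E[<X>_t] = 81*exp(25*t/4)/100 - 81/100

<X>_t = int_0^t ((3/2) * X_s)^2 ds. Taking expectation inside the integral: E[<X>_t] = (3/2)^2 * int_0^t E[X_s^2] ds. For GBM, E[X_s^2] = x_0^2 * exp((2 mu + sigma^2) s). Integrating:
  E[<X>_t] = (3/2)^2 * (3/2)^2 * (exp((2*2 + (3/2)^2) t) - 1) / (2*2 + (3/2)^2)
           = (3/2)^2 * (3/2)^2 * (exp((25/4) t) - 1) / (25/4) = 81*exp(25*t/4)/100 - 81/100.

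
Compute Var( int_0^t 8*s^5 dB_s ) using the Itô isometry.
Var = 64*t^11/11

The Itô integral of a deterministic integrand f(s) has mean 0 because each increment f(s) * (B_{s+ds} - B_s) has mean 0. By the Itô isometry:
  Var( int_0^t f(s) dB_s ) = E[ (int_0^t f(s) dB_s)^2 ] = int_0^t f(s)^2 ds.
Here f(s) = 8*s^5, so f(s)^2 = 64*s^10. Integrate:
  int_0^t (64*s^10) ds = 64*t^11/11.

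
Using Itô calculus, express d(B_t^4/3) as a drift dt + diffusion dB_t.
d(B_t^4/3) = (2*B_t^2) dt + (4*B_t^3/3) dB_t

Itô's formula for f(B_t) gives d f(B_t) = f'(B_t) dB_t + (1/2) f''(B_t) dt. Compute derivatives of f(x) = x^4/3:
  f'(x)  = 4*x^3/3
  f''(x) = 4*x^2
Substitute x = B_t and multiply the f'' term by 1/2:
  drift     = (1/2) * (4*x^2) evaluated at B_t = 2*B_t^2
  diffusion = (4*x^3/3) evaluated at B_t = 4*B_t^3/3
Therefore d(B_t^4/3) = (2*B_t^2) dt + (4*B_t^3/3) dB_t.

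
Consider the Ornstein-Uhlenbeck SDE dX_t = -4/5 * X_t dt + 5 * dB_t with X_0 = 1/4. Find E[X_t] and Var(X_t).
E[X_t] = exp(-4*t/5)/4; Var(X_t) = 125/8 - 125*exp(-8*t/5)/8

The OU SDE dX = -theta X dt + sigma dB admits the integrating factor exp(theta t): d(exp(theta t) X_t) = sigma exp(theta t) dB_t. Integrating from 0 to t:
  X_t = x_0 * exp(-theta t) + sigma * int_0^t exp(-theta (t-s)) dB_s.
The Itô integral has mean 0 and (by the Itô isometry) variance sigma^2 * int_0^t exp(-2 theta (t - s)) ds = sigma^2 * (1 - exp(-2 theta t)) / (2 theta).
With theta = 4/5, sigma = 5, x_0 = 1/4:
  E[X_t] = 1/4 * exp(-4/5 t) = exp(-4*t/5)/4
  Var(X_t) = (5)^2 * (1 - exp(-2*4/5 t)) / (2 * 4/5) = 125/8 - 125*exp(-8*t/5)/8.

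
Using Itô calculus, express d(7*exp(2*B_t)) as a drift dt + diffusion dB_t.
d(7*exp(2*B_t)) = (14*exp(2*B_t)) dt + (14*exp(2*B_t)) dB_t

Itô's formula for f(B_t) gives d f(B_t) = f'(B_t) dB_t + (1/2) f''(B_t) dt. Compute derivatives of f(x) = 7*exp(2*x):
  f'(x)  = 14*exp(2*x)
  f''(x) = 28*exp(2*x)
Substitute x = B_t and multiply the f'' term by 1/2:
  drift     = (1/2) * (28*exp(2*x)) evaluated at B_t = 14*exp(2*B_t)
  diffusion = (14*exp(2*x)) evaluated at B_t = 14*exp(2*B_t)
Therefore d(7*exp(2*B_t)) = (14*exp(2*B_t)) dt + (14*exp(2*B_t)) dB_t.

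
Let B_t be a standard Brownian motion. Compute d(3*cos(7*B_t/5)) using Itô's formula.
d(3*cos(7*B_t/5)) = (-147*cos(7*B_t/5)/50) dt + (-21*sin(7*B_t/5)/5) dB_t

Itô's formula for f(B_t) gives d f(B_t) = f'(B_t) dB_t + (1/2) f''(B_t) dt. Compute derivatives of f(x) = 3*cos(7*x/5):
  f'(x)  = -21*sin(7*x/5)/5
  f''(x) = -147*cos(7*x/5)/25
Substitute x = B_t and multiply the f'' term by 1/2:
  drift     = (1/2) * (-147*cos(7*x/5)/25) evaluated at B_t = -147*cos(7*B_t/5)/50
  diffusion = (-21*sin(7*x/5)/5) evaluated at B_t = -21*sin(7*B_t/5)/5
Therefore d(3*cos(7*B_t/5)) = (-147*cos(7*B_t/5)/50) dt + (-21*sin(7*B_t/5)/5) dB_t.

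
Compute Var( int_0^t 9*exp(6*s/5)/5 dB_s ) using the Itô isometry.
Var = 27*exp(12*t/5)/20 - 27/20

The Itô integral of a deterministic integrand f(s) has mean 0 because each increment f(s) * (B_{s+ds} - B_s) has mean 0. By the Itô isometry:
  Var( int_0^t f(s) dB_s ) = E[ (int_0^t f(s) dB_s)^2 ] = int_0^t f(s)^2 ds.
Here f(s) = 9*exp(6*s/5)/5, so f(s)^2 = 81*exp(12*s/5)/25. Integrate:
  int_0^t (81*exp(12*s/5)/25) ds = 27*exp(12*t/5)/20 - 27/20.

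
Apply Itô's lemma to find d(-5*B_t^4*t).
d(-5*B_t^4*t) = (5*B_t^2*(-B_t^2 - 6*t)) dt + (-20*B_t^3*t) dB_t

Itô's formula for f(t, x): d f(t, B_t) = (f_t + (1/2) f_xx) dt + f_x dB_t. Compute partials of f(t, x) = -5*t*x^4:
  f_t(t,x)  = -5*x^4
  f_x(t,x)  = -20*t*x^3
  f_xx(t,x) = -60*t*x^2
Assemble drift = f_t + (1/2) f_xx = 5*x^2*(-6*t - x^2) and diffusion = f_x = -20*t*x^3. Substituting x = B_t:
  d(-5*B_t^4*t) = (5*B_t^2*(-B_t^2 - 6*t)) dt + (-20*B_t^3*t) dB_t.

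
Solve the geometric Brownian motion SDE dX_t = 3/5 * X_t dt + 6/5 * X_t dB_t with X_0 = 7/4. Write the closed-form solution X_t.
X_t = 7/4 * exp((-3/25) * t + (6/5) * B_t)

For GBM dX = mu X dt + sigma X dB with X_0 = x_0, apply Itô to Y = log X: dY = (mu - sigma^2/2) dt + sigma dB, so Y_t = log(x_0) + (mu - sigma^2/2) t + sigma B_t and hence X_t = x_0 * exp((mu - sigma^2/2) t + sigma B_t).
With mu = 3/5, sigma = 6/5, x_0 = 7/4, this gives:
  X_t = 7/4 * exp((-3/25) * t + (6/5) * B_t).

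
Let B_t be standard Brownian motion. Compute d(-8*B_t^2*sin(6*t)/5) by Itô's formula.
d(-8*B_t^2*sin(6*t)/5) = (-48*B_t^2*cos(6*t)/5 - 8*sin(6*t)/5) dt + (-16*B_t*sin(6*t)/5) dB_t

Itô's formula for f(t, x): d f(t, B_t) = (f_t + (1/2) f_xx) dt + f_x dB_t. Compute partials of f(t, x) = -8*x^2*sin(6*t)/5:
  f_t(t,x)  = -48*x^2*cos(6*t)/5
  f_x(t,x)  = -16*x*sin(6*t)/5
  f_xx(t,x) = -16*sin(6*t)/5
Assemble drift = f_t + (1/2) f_xx = -48*x^2*cos(6*t)/5 - 8*sin(6*t)/5 and diffusion = f_x = -16*x*sin(6*t)/5. Substituting x = B_t:
  d(-8*B_t^2*sin(6*t)/5) = (-48*B_t^2*cos(6*t)/5 - 8*sin(6*t)/5) dt + (-16*B_t*sin(6*t)/5) dB_t.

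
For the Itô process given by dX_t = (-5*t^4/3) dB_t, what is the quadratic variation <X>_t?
<X>_t = 25*t^9/81

For an Itô process dX_t = a(t) dt + b(t) dB_t, the quadratic variation is <X>_t = int_0^t b(s)^2 ds (the drift term does not contribute). Here b(s) = -5*s^4/3, so
  b(s)^2 = 25*s^8/9.
Integrating from 0 to t:
  <X>_t = int_0^t (25*s^8/9) ds = 25*t^9/81.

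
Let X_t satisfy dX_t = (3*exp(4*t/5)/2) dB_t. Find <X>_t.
<X>_t = 45*exp(8*t/5)/32 - 45/32

For an Itô process dX_t = a(t) dt + b(t) dB_t, the quadratic variation is <X>_t = int_0^t b(s)^2 ds (the drift term does not contribute). Here b(s) = 3*exp(4*s/5)/2, so
  b(s)^2 = 9*exp(8*s/5)/4.
Integrating from 0 to t:
  <X>_t = int_0^t (9*exp(8*s/5)/4) ds = 45*exp(8*t/5)/32 - 45/32.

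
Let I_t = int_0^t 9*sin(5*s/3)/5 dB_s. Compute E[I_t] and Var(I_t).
E[I_t] = 0; Var(I_t) = 81*t/50 - 243*sin(10*t/3)/500

The Itô integral of a deterministic integrand f(s) has mean 0 because each increment f(s) * (B_{s+ds} - B_s) has mean 0. By the Itô isometry:
  Var( int_0^t f(s) dB_s ) = E[ (int_0^t f(s) dB_s)^2 ] = int_0^t f(s)^2 ds.
Here f(s) = 9*sin(5*s/3)/5, so f(s)^2 = 81*sin(5*s/3)^2/25. Integrate:
  int_0^t (81*sin(5*s/3)^2/25) ds = 81*t/50 - 243*sin(10*t/3)/500.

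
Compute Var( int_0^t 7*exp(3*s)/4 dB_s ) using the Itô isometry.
Var = 49*exp(6*t)/96 - 49/96

The Itô integral of a deterministic integrand f(s) has mean 0 because each increment f(s) * (B_{s+ds} - B_s) has mean 0. By the Itô isometry:
  Var( int_0^t f(s) dB_s ) = E[ (int_0^t f(s) dB_s)^2 ] = int_0^t f(s)^2 ds.
Here f(s) = 7*exp(3*s)/4, so f(s)^2 = 49*exp(6*s)/16. Integrate:
  int_0^t (49*exp(6*s)/16) ds = 49*exp(6*t)/96 - 49/96.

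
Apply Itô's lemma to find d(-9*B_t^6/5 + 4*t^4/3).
d(-9*B_t^6/5 + 4*t^4/3) = (-27*B_t^4 + 16*t^3/3) dt + (-54*B_t^5/5) dB_t

Itô's formula for f(t, x): d f(t, B_t) = (f_t + (1/2) f_xx) dt + f_x dB_t. Compute partials of f(t, x) = 4*t^4/3 - 9*x^6/5:
  f_t(t,x)  = 16*t^3/3
  f_x(t,x)  = -54*x^5/5
  f_xx(t,x) = -54*x^4
Assemble drift = f_t + (1/2) f_xx = 16*t^3/3 - 27*x^4 and diffusion = f_x = -54*x^5/5. Substituting x = B_t:
  d(-9*B_t^6/5 + 4*t^4/3) = (-27*B_t^4 + 16*t^3/3) dt + (-54*B_t^5/5) dB_t.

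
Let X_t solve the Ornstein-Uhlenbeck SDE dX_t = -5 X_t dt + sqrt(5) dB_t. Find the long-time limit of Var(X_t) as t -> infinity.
lim Var(X_t) = 1/2

The OU SDE dX = -theta X dt + sigma dB admits the integrating factor exp(theta t): d(exp(theta t) X_t) = sigma exp(theta t) dB_t. Integrating from 0 to t gives X_t = x_0 * exp(-theta t) + sigma * int_0^t exp(-theta (t-s)) dB_s for any initial x_0. The Itô integral has variance (by the Itô isometry) sigma^2 * int_0^t exp(-2 theta (t - s)) ds = sigma^2 * (1 - exp(-2 theta t)) / (2 theta), independent of x_0.
With theta = 5, sigma = sqrt(5):
  Var(X_t) = (sqrt(5))^2 * (1 - exp(-2*5 t)) / (2 * 5) = 1/2 - exp(-10*t)/2.
As t -> infinity, exp(-2*5 t) -> 0, so the stationary variance is sigma^2 / (2 theta) = 1/2.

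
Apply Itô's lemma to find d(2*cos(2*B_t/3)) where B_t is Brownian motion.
d(2*cos(2*B_t/3)) = (-4*cos(2*B_t/3)/9) dt + (-4*sin(2*B_t/3)/3) dB_t

Itô's formula for f(B_t) gives d f(B_t) = f'(B_t) dB_t + (1/2) f''(B_t) dt. Compute derivatives of f(x) = 2*cos(2*x/3):
  f'(x)  = -4*sin(2*x/3)/3
  f''(x) = -8*cos(2*x/3)/9
Substitute x = B_t and multiply the f'' term by 1/2:
  drift     = (1/2) * (-8*cos(2*x/3)/9) evaluated at B_t = -4*cos(2*B_t/3)/9
  diffusion = (-4*sin(2*x/3)/3) evaluated at B_t = -4*sin(2*B_t/3)/3
Therefore d(2*cos(2*B_t/3)) = (-4*cos(2*B_t/3)/9) dt + (-4*sin(2*B_t/3)/3) dB_t.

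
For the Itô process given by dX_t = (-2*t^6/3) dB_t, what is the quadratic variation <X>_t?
<X>_t = 4*t^13/117

For an Itô process dX_t = a(t) dt + b(t) dB_t, the quadratic variation is <X>_t = int_0^t b(s)^2 ds (the drift term does not contribute). Here b(s) = -2*s^6/3, so
  b(s)^2 = 4*s^12/9.
Integrating from 0 to t:
  <X>_t = int_0^t (4*s^12/9) ds = 4*t^13/117.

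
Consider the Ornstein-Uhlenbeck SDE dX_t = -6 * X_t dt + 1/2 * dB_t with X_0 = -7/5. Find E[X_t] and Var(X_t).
E[X_t] = -7*exp(-6*t)/5; Var(X_t) = 1/48 - exp(-12*t)/48

The OU SDE dX = -theta X dt + sigma dB admits the integrating factor exp(theta t): d(exp(theta t) X_t) = sigma exp(theta t) dB_t. Integrating from 0 to t:
  X_t = x_0 * exp(-theta t) + sigma * int_0^t exp(-theta (t-s)) dB_s.
The Itô integral has mean 0 and (by the Itô isometry) variance sigma^2 * int_0^t exp(-2 theta (t - s)) ds = sigma^2 * (1 - exp(-2 theta t)) / (2 theta).
With theta = 6, sigma = 1/2, x_0 = -7/5:
  E[X_t] = -7/5 * exp(-6 t) = -7*exp(-6*t)/5
  Var(X_t) = (1/2)^2 * (1 - exp(-2*6 t)) / (2 * 6) = 1/48 - exp(-12*t)/48.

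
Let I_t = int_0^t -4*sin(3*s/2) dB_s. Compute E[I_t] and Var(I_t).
E[I_t] = 0; Var(I_t) = 8*t - 8*sin(3*t)/3

The Itô integral of a deterministic integrand f(s) has mean 0 because each increment f(s) * (B_{s+ds} - B_s) has mean 0. By the Itô isometry:
  Var( int_0^t f(s) dB_s ) = E[ (int_0^t f(s) dB_s)^2 ] = int_0^t f(s)^2 ds.
Here f(s) = -4*sin(3*s/2), so f(s)^2 = 16*sin(3*s/2)^2. Integrate:
  int_0^t (16*sin(3*s/2)^2) ds = 8*t - 8*sin(3*t)/3.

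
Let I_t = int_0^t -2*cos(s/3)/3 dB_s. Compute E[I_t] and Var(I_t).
E[I_t] = 0; Var(I_t) = 2*t/9 + sin(2*t/3)/3

The Itô integral of a deterministic integrand f(s) has mean 0 because each increment f(s) * (B_{s+ds} - B_s) has mean 0. By the Itô isometry:
  Var( int_0^t f(s) dB_s ) = E[ (int_0^t f(s) dB_s)^2 ] = int_0^t f(s)^2 ds.
Here f(s) = -2*cos(s/3)/3, so f(s)^2 = 4*cos(s/3)^2/9. Integrate:
  int_0^t (4*cos(s/3)^2/9) ds = 2*t/9 + sin(2*t/3)/3.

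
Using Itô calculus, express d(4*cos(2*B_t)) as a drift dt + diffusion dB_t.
d(4*cos(2*B_t)) = (-8*cos(2*B_t)) dt + (-8*sin(2*B_t)) dB_t

Itô's formula for f(B_t) gives d f(B_t) = f'(B_t) dB_t + (1/2) f''(B_t) dt. Compute derivatives of f(x) = 4*cos(2*x):
  f'(x)  = -8*sin(2*x)
  f''(x) = -16*cos(2*x)
Substitute x = B_t and multiply the f'' term by 1/2:
  drift     = (1/2) * (-16*cos(2*x)) evaluated at B_t = -8*cos(2*B_t)
  diffusion = (-8*sin(2*x)) evaluated at B_t = -8*sin(2*B_t)
Therefore d(4*cos(2*B_t)) = (-8*cos(2*B_t)) dt + (-8*sin(2*B_t)) dB_t.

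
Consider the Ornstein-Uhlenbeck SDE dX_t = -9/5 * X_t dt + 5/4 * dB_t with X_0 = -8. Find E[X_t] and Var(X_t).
E[X_t] = -8*exp(-9*t/5); Var(X_t) = 125/288 - 125*exp(-18*t/5)/288

The OU SDE dX = -theta X dt + sigma dB admits the integrating factor exp(theta t): d(exp(theta t) X_t) = sigma exp(theta t) dB_t. Integrating from 0 to t:
  X_t = x_0 * exp(-theta t) + sigma * int_0^t exp(-theta (t-s)) dB_s.
The Itô integral has mean 0 and (by the Itô isometry) variance sigma^2 * int_0^t exp(-2 theta (t - s)) ds = sigma^2 * (1 - exp(-2 theta t)) / (2 theta).
With theta = 9/5, sigma = 5/4, x_0 = -8:
  E[X_t] = -8 * exp(-9/5 t) = -8*exp(-9*t/5)
  Var(X_t) = (5/4)^2 * (1 - exp(-2*9/5 t)) / (2 * 9/5) = 125/288 - 125*exp(-18*t/5)/288.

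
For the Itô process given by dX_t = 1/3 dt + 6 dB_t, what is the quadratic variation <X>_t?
<X>_t = 36*t

For an Itô process dX_t = a(t) dt + b(t) dB_t, the quadratic variation is <X>_t = int_0^t b(s)^2 ds (the drift term does not contribute). Here b(s) = 6, so
  b(s)^2 = 36.
Integrating from 0 to t:
  <X>_t = int_0^t (36) ds = 36*t.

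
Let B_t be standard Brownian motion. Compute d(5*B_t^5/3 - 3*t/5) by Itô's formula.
d(5*B_t^5/3 - 3*t/5) = (50*B_t^3/3 - 3/5) dt + (25*B_t^4/3) dB_t

Itô's formula for f(t, x): d f(t, B_t) = (f_t + (1/2) f_xx) dt + f_x dB_t. Compute partials of f(t, x) = -3*t/5 + 5*x^5/3:
  f_t(t,x)  = -3/5
  f_x(t,x)  = 25*x^4/3
  f_xx(t,x) = 100*x^3/3
Assemble drift = f_t + (1/2) f_xx = 50*x^3/3 - 3/5 and diffusion = f_x = 25*x^4/3. Substituting x = B_t:
  d(5*B_t^5/3 - 3*t/5) = (50*B_t^3/3 - 3/5) dt + (25*B_t^4/3) dB_t.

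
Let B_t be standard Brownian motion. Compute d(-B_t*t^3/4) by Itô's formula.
d(-B_t*t^3/4) = (-3*B_t*t^2/4) dt + (-t^3/4) dB_t

Itô's formula for f(t, x): d f(t, B_t) = (f_t + (1/2) f_xx) dt + f_x dB_t. Compute partials of f(t, x) = -t^3*x/4:
  f_t(t,x)  = -3*t^2*x/4
  f_x(t,x)  = -t^3/4
  f_xx(t,x) = 0
Assemble drift = f_t + (1/2) f_xx = -3*t^2*x/4 and diffusion = f_x = -t^3/4. Substituting x = B_t:
  d(-B_t*t^3/4) = (-3*B_t*t^2/4) dt + (-t^3/4) dB_t.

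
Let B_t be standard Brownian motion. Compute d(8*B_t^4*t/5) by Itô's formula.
d(8*B_t^4*t/5) = (8*B_t^2*(B_t^2 + 6*t)/5) dt + (32*B_t^3*t/5) dB_t

Itô's formula for f(t, x): d f(t, B_t) = (f_t + (1/2) f_xx) dt + f_x dB_t. Compute partials of f(t, x) = 8*t*x^4/5:
  f_t(t,x)  = 8*x^4/5
  f_x(t,x)  = 32*t*x^3/5
  f_xx(t,x) = 96*t*x^2/5
Assemble drift = f_t + (1/2) f_xx = 8*x^2*(6*t + x^2)/5 and diffusion = f_x = 32*t*x^3/5. Substituting x = B_t:
  d(8*B_t^4*t/5) = (8*B_t^2*(B_t^2 + 6*t)/5) dt + (32*B_t^3*t/5) dB_t.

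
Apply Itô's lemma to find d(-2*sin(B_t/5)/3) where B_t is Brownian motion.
d(-2*sin(B_t/5)/3) = (sin(B_t/5)/75) dt + (-2*cos(B_t/5)/15) dB_t

Itô's formula for f(B_t) gives d f(B_t) = f'(B_t) dB_t + (1/2) f''(B_t) dt. Compute derivatives of f(x) = -2*sin(x/5)/3:
  f'(x)  = -2*cos(x/5)/15
  f''(x) = 2*sin(x/5)/75
Substitute x = B_t and multiply the f'' term by 1/2:
  drift     = (1/2) * (2*sin(x/5)/75) evaluated at B_t = sin(B_t/5)/75
  diffusion = (-2*cos(x/5)/15) evaluated at B_t = -2*cos(B_t/5)/15
Therefore d(-2*sin(B_t/5)/3) = (sin(B_t/5)/75) dt + (-2*cos(B_t/5)/15) dB_t.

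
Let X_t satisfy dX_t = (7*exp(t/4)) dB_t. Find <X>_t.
<X>_t = 98*exp(t/2) - 98

For an Itô process dX_t = a(t) dt + b(t) dB_t, the quadratic variation is <X>_t = int_0^t b(s)^2 ds (the drift term does not contribute). Here b(s) = 7*exp(s/4), so
  b(s)^2 = 49*exp(s/2).
Integrating from 0 to t:
  <X>_t = int_0^t (49*exp(s/2)) ds = 98*exp(t/2) - 98.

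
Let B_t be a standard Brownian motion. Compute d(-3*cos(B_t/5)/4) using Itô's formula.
d(-3*cos(B_t/5)/4) = (3*cos(B_t/5)/200) dt + (3*sin(B_t/5)/20) dB_t

Itô's formula for f(B_t) gives d f(B_t) = f'(B_t) dB_t + (1/2) f''(B_t) dt. Compute derivatives of f(x) = -3*cos(x/5)/4:
  f'(x)  = 3*sin(x/5)/20
  f''(x) = 3*cos(x/5)/100
Substitute x = B_t and multiply the f'' term by 1/2:
  drift     = (1/2) * (3*cos(x/5)/100) evaluated at B_t = 3*cos(B_t/5)/200
  diffusion = (3*sin(x/5)/20) evaluated at B_t = 3*sin(B_t/5)/20
Therefore d(-3*cos(B_t/5)/4) = (3*cos(B_t/5)/200) dt + (3*sin(B_t/5)/20) dB_t.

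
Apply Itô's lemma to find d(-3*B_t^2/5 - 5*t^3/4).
d(-3*B_t^2/5 - 5*t^3/4) = (-15*t^2/4 - 3/5) dt + (-6*B_t/5) dB_t

Itô's formula for f(t, x): d f(t, B_t) = (f_t + (1/2) f_xx) dt + f_x dB_t. Compute partials of f(t, x) = -5*t^3/4 - 3*x^2/5:
  f_t(t,x)  = -15*t^2/4
  f_x(t,x)  = -6*x/5
  f_xx(t,x) = -6/5
Assemble drift = f_t + (1/2) f_xx = -15*t^2/4 - 3/5 and diffusion = f_x = -6*x/5. Substituting x = B_t:
  d(-3*B_t^2/5 - 5*t^3/4) = (-15*t^2/4 - 3/5) dt + (-6*B_t/5) dB_t.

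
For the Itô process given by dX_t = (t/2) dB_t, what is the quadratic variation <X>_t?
<X>_t = t^3/12

For an Itô process dX_t = a(t) dt + b(t) dB_t, the quadratic variation is <X>_t = int_0^t b(s)^2 ds (the drift term does not contribute). Here b(s) = s/2, so
  b(s)^2 = s^2/4.
Integrating from 0 to t:
  <X>_t = int_0^t (s^2/4) ds = t^3/12.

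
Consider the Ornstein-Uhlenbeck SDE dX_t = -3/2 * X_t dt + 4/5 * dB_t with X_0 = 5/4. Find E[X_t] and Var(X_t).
E[X_t] = 5*exp(-3*t/2)/4; Var(X_t) = 16/75 - 16*exp(-3*t)/75

The OU SDE dX = -theta X dt + sigma dB admits the integrating factor exp(theta t): d(exp(theta t) X_t) = sigma exp(theta t) dB_t. Integrating from 0 to t:
  X_t = x_0 * exp(-theta t) + sigma * int_0^t exp(-theta (t-s)) dB_s.
The Itô integral has mean 0 and (by the Itô isometry) variance sigma^2 * int_0^t exp(-2 theta (t - s)) ds = sigma^2 * (1 - exp(-2 theta t)) / (2 theta).
With theta = 3/2, sigma = 4/5, x_0 = 5/4:
  E[X_t] = 5/4 * exp(-3/2 t) = 5*exp(-3*t/2)/4
  Var(X_t) = (4/5)^2 * (1 - exp(-2*3/2 t)) / (2 * 3/2) = 16/75 - 16*exp(-3*t)/75.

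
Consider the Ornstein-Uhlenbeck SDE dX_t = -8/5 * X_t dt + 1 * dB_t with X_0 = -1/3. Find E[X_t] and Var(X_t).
E[X_t] = -exp(-8*t/5)/3; Var(X_t) = 5/16 - 5*exp(-16*t/5)/16

The OU SDE dX = -theta X dt + sigma dB admits the integrating factor exp(theta t): d(exp(theta t) X_t) = sigma exp(theta t) dB_t. Integrating from 0 to t:
  X_t = x_0 * exp(-theta t) + sigma * int_0^t exp(-theta (t-s)) dB_s.
The Itô integral has mean 0 and (by the Itô isometry) variance sigma^2 * int_0^t exp(-2 theta (t - s)) ds = sigma^2 * (1 - exp(-2 theta t)) / (2 theta).
With theta = 8/5, sigma = 1, x_0 = -1/3:
  E[X_t] = -1/3 * exp(-8/5 t) = -exp(-8*t/5)/3
  Var(X_t) = (1)^2 * (1 - exp(-2*8/5 t)) / (2 * 8/5) = 5/16 - 5*exp(-16*t/5)/16.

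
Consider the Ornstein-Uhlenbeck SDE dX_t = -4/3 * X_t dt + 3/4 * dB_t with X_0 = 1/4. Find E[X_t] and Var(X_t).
E[X_t] = exp(-4*t/3)/4; Var(X_t) = 27/128 - 27*exp(-8*t/3)/128

The OU SDE dX = -theta X dt + sigma dB admits the integrating factor exp(theta t): d(exp(theta t) X_t) = sigma exp(theta t) dB_t. Integrating from 0 to t:
  X_t = x_0 * exp(-theta t) + sigma * int_0^t exp(-theta (t-s)) dB_s.
The Itô integral has mean 0 and (by the Itô isometry) variance sigma^2 * int_0^t exp(-2 theta (t - s)) ds = sigma^2 * (1 - exp(-2 theta t)) / (2 theta).
With theta = 4/3, sigma = 3/4, x_0 = 1/4:
  E[X_t] = 1/4 * exp(-4/3 t) = exp(-4*t/3)/4
  Var(X_t) = (3/4)^2 * (1 - exp(-2*4/3 t)) / (2 * 4/3) = 27/128 - 27*exp(-8*t/3)/128.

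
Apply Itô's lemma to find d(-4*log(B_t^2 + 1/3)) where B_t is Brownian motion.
d(-4*log(B_t^2 + 1/3)) = (12*(3*B_t^2 - 1)/(3*B_t^2 + 1)^2) dt + (-24*B_t/(3*B_t^2 + 1)) dB_t

Itô's formula for f(B_t) gives d f(B_t) = f'(B_t) dB_t + (1/2) f''(B_t) dt. Compute derivatives of f(x) = -4*log(x^2 + 1/3):
  f'(x)  = -24*x/(3*x^2 + 1)
  f''(x) = 24*(3*x^2 - 1)/(3*x^2 + 1)^2
Substitute x = B_t and multiply the f'' term by 1/2:
  drift     = (1/2) * (24*(3*x^2 - 1)/(3*x^2 + 1)^2) evaluated at B_t = 12*(3*B_t^2 - 1)/(3*B_t^2 + 1)^2
  diffusion = (-24*x/(3*x^2 + 1)) evaluated at B_t = -24*B_t/(3*B_t^2 + 1)
Therefore d(-4*log(B_t^2 + 1/3)) = (12*(3*B_t^2 - 1)/(3*B_t^2 + 1)^2) dt + (-24*B_t/(3*B_t^2 + 1)) dB_t.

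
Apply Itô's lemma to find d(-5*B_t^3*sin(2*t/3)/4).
d(-5*B_t^3*sin(2*t/3)/4) = (-5*B_t*(2*B_t^2*cos(2*t/3) + 9*sin(2*t/3))/12) dt + (-15*B_t^2*sin(2*t/3)/4) dB_t

Itô's formula for f(t, x): d f(t, B_t) = (f_t + (1/2) f_xx) dt + f_x dB_t. Compute partials of f(t, x) = -5*x^3*sin(2*t/3)/4:
  f_t(t,x)  = -5*x^3*cos(2*t/3)/6
  f_x(t,x)  = -15*x^2*sin(2*t/3)/4
  f_xx(t,x) = -15*x*sin(2*t/3)/2
Assemble drift = f_t + (1/2) f_xx = -5*x*(2*x^2*cos(2*t/3) + 9*sin(2*t/3))/12 and diffusion = f_x = -15*x^2*sin(2*t/3)/4. Substituting x = B_t:
  d(-5*B_t^3*sin(2*t/3)/4) = (-5*B_t*(2*B_t^2*cos(2*t/3) + 9*sin(2*t/3))/12) dt + (-15*B_t^2*sin(2*t/3)/4) dB_t.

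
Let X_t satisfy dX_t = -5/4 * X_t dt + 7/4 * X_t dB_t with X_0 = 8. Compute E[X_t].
E[X_t] = 8*exp(-5*t/4)

For GBM dX = mu X dt + sigma X dB with X_0 = x_0, apply Itô to Y = log X: dY = (mu - sigma^2/2) dt + sigma dB, so Y_t = log(x_0) + (mu - sigma^2/2) t + sigma B_t and hence X_t = x_0 * exp((mu - sigma^2/2) t + sigma B_t).
With mu = -5/4, sigma = 7/4, x_0 = 8, this gives:
  X_t = 8 * exp((-89/32) * t + (7/4) * B_t).
Since sigma*B_t ~ Normal(0, sigma^2 t), E[exp(sigma*B_t)] = exp(sigma^2 t / 2); so E[X_t] = x_0 * exp((mu - sigma^2/2) t) * exp(sigma^2 t / 2) = x_0 * exp(mu t) = 8*exp(-5*t/4).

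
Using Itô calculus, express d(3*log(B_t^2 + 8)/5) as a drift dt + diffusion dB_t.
d(3*log(B_t^2 + 8)/5) = (3*(8 - B_t^2)/(5*(B_t^2 + 8)^2)) dt + (6*B_t/(5*(B_t^2 + 8))) dB_t

Itô's formula for f(B_t) gives d f(B_t) = f'(B_t) dB_t + (1/2) f''(B_t) dt. Compute derivatives of f(x) = 3*log(x^2 + 8)/5:
  f'(x)  = 6*x/(5*(x^2 + 8))
  f''(x) = 6*(8 - x^2)/(5*(x^2 + 8)^2)
Substitute x = B_t and multiply the f'' term by 1/2:
  drift     = (1/2) * (6*(8 - x^2)/(5*(x^2 + 8)^2)) evaluated at B_t = 3*(8 - B_t^2)/(5*(B_t^2 + 8)^2)
  diffusion = (6*x/(5*(x^2 + 8))) evaluated at B_t = 6*B_t/(5*(B_t^2 + 8))
Therefore d(3*log(B_t^2 + 8)/5) = (3*(8 - B_t^2)/(5*(B_t^2 + 8)^2)) dt + (6*B_t/(5*(B_t^2 + 8))) dB_t.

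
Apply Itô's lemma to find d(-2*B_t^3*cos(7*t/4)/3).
d(-2*B_t^3*cos(7*t/4)/3) = (B_t*(7*B_t^2*sin(7*t/4) - 12*cos(7*t/4))/6) dt + (-2*B_t^2*cos(7*t/4)) dB_t

Itô's formula for f(t, x): d f(t, B_t) = (f_t + (1/2) f_xx) dt + f_x dB_t. Compute partials of f(t, x) = -2*x^3*cos(7*t/4)/3:
  f_t(t,x)  = 7*x^3*sin(7*t/4)/6
  f_x(t,x)  = -2*x^2*cos(7*t/4)
  f_xx(t,x) = -4*x*cos(7*t/4)
Assemble drift = f_t + (1/2) f_xx = x*(7*x^2*sin(7*t/4) - 12*cos(7*t/4))/6 and diffusion = f_x = -2*x^2*cos(7*t/4). Substituting x = B_t:
  d(-2*B_t^3*cos(7*t/4)/3) = (B_t*(7*B_t^2*sin(7*t/4) - 12*cos(7*t/4))/6) dt + (-2*B_t^2*cos(7*t/4)) dB_t.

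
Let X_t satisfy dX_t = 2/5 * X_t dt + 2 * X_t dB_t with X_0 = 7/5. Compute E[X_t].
E[X_t] = 7*exp(2*t/5)/5

For GBM dX = mu X dt + sigma X dB with X_0 = x_0, apply Itô to Y = log X: dY = (mu - sigma^2/2) dt + sigma dB, so Y_t = log(x_0) + (mu - sigma^2/2) t + sigma B_t and hence X_t = x_0 * exp((mu - sigma^2/2) t + sigma B_t).
With mu = 2/5, sigma = 2, x_0 = 7/5, this gives:
  X_t = 7/5 * exp((-8/5) * t + (2) * B_t).
Since sigma*B_t ~ Normal(0, sigma^2 t), E[exp(sigma*B_t)] = exp(sigma^2 t / 2); so E[X_t] = x_0 * exp((mu - sigma^2/2) t) * exp(sigma^2 t / 2) = x_0 * exp(mu t) = 7*exp(2*t/5)/5.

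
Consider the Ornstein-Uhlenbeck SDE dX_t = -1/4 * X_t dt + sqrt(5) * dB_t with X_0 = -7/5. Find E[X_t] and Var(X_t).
E[X_t] = -7*exp(-t/4)/5; Var(X_t) = 10 - 10*exp(-t/2)

The OU SDE dX = -theta X dt + sigma dB admits the integrating factor exp(theta t): d(exp(theta t) X_t) = sigma exp(theta t) dB_t. Integrating from 0 to t:
  X_t = x_0 * exp(-theta t) + sigma * int_0^t exp(-theta (t-s)) dB_s.
The Itô integral has mean 0 and (by the Itô isometry) variance sigma^2 * int_0^t exp(-2 theta (t - s)) ds = sigma^2 * (1 - exp(-2 theta t)) / (2 theta).
With theta = 1/4, sigma = sqrt(5), x_0 = -7/5:
  E[X_t] = -7/5 * exp(-1/4 t) = -7*exp(-t/4)/5
  Var(X_t) = (sqrt(5))^2 * (1 - exp(-2*1/4 t)) / (2 * 1/4) = 10 - 10*exp(-t/2).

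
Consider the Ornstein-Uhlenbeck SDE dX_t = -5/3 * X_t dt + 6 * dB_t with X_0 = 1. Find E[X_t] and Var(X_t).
E[X_t] = exp(-5*t/3); Var(X_t) = 54/5 - 54*exp(-10*t/3)/5

The OU SDE dX = -theta X dt + sigma dB admits the integrating factor exp(theta t): d(exp(theta t) X_t) = sigma exp(theta t) dB_t. Integrating from 0 to t:
  X_t = x_0 * exp(-theta t) + sigma * int_0^t exp(-theta (t-s)) dB_s.
The Itô integral has mean 0 and (by the Itô isometry) variance sigma^2 * int_0^t exp(-2 theta (t - s)) ds = sigma^2 * (1 - exp(-2 theta t)) / (2 theta).
With theta = 5/3, sigma = 6, x_0 = 1:
  E[X_t] = 1 * exp(-5/3 t) = exp(-5*t/3)
  Var(X_t) = (6)^2 * (1 - exp(-2*5/3 t)) / (2 * 5/3) = 54/5 - 54*exp(-10*t/3)/5.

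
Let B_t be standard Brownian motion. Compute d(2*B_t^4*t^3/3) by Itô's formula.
d(2*B_t^4*t^3/3) = (2*B_t^2*t^2*(B_t^2 + 2*t)) dt + (8*B_t^3*t^3/3) dB_t

Itô's formula for f(t, x): d f(t, B_t) = (f_t + (1/2) f_xx) dt + f_x dB_t. Compute partials of f(t, x) = 2*t^3*x^4/3:
  f_t(t,x)  = 2*t^2*x^4
  f_x(t,x)  = 8*t^3*x^3/3
  f_xx(t,x) = 8*t^3*x^2
Assemble drift = f_t + (1/2) f_xx = 2*t^2*x^2*(2*t + x^2) and diffusion = f_x = 8*t^3*x^3/3. Substituting x = B_t:
  d(2*B_t^4*t^3/3) = (2*B_t^2*t^2*(B_t^2 + 2*t)) dt + (8*B_t^3*t^3/3) dB_t.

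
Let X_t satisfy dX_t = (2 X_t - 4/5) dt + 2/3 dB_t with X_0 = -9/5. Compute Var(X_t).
Var(X_t) = exp(4*t)/9 - 1/9

The variance V(t) = Var(X_t) satisfies V'(t) = 2 a V(t) + c^2 with V(0) = 0 (drift coefficient is linear in X, diffusion is constant). With a = 2, c = 2/3, the solution is
  V(t) = (c^2 / (2 a)) * (exp(2 a t) - 1)
       = ((2/3)^2 / (2*2)) * (exp(4 t) - 1)
       = exp(4*t)/9 - 1/9.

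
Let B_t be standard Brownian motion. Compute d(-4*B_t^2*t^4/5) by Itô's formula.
d(-4*B_t^2*t^4/5) = (4*t^3*(-4*B_t^2 - t)/5) dt + (-8*B_t*t^4/5) dB_t

Itô's formula for f(t, x): d f(t, B_t) = (f_t + (1/2) f_xx) dt + f_x dB_t. Compute partials of f(t, x) = -4*t^4*x^2/5:
  f_t(t,x)  = -16*t^3*x^2/5
  f_x(t,x)  = -8*t^4*x/5
  f_xx(t,x) = -8*t^4/5
Assemble drift = f_t + (1/2) f_xx = 4*t^3*(-t - 4*x^2)/5 and diffusion = f_x = -8*t^4*x/5. Substituting x = B_t:
  d(-4*B_t^2*t^4/5) = (4*t^3*(-4*B_t^2 - t)/5) dt + (-8*B_t*t^4/5) dB_t.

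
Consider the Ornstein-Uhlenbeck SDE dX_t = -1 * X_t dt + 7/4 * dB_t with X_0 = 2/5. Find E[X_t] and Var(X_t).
E[X_t] = 2*exp(-t)/5; Var(X_t) = 49/32 - 49*exp(-2*t)/32

The OU SDE dX = -theta X dt + sigma dB admits the integrating factor exp(theta t): d(exp(theta t) X_t) = sigma exp(theta t) dB_t. Integrating from 0 to t:
  X_t = x_0 * exp(-theta t) + sigma * int_0^t exp(-theta (t-s)) dB_s.
The Itô integral has mean 0 and (by the Itô isometry) variance sigma^2 * int_0^t exp(-2 theta (t - s)) ds = sigma^2 * (1 - exp(-2 theta t)) / (2 theta).
With theta = 1, sigma = 7/4, x_0 = 2/5:
  E[X_t] = 2/5 * exp(-1 t) = 2*exp(-t)/5
  Var(X_t) = (7/4)^2 * (1 - exp(-2*1 t)) / (2 * 1) = 49/32 - 49*exp(-2*t)/32.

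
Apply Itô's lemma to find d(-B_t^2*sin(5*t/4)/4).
d(-B_t^2*sin(5*t/4)/4) = (-5*B_t^2*cos(5*t/4)/16 - sin(5*t/4)/4) dt + (-B_t*sin(5*t/4)/2) dB_t

Itô's formula for f(t, x): d f(t, B_t) = (f_t + (1/2) f_xx) dt + f_x dB_t. Compute partials of f(t, x) = -x^2*sin(5*t/4)/4:
  f_t(t,x)  = -5*x^2*cos(5*t/4)/16
  f_x(t,x)  = -x*sin(5*t/4)/2
  f_xx(t,x) = -sin(5*t/4)/2
Assemble drift = f_t + (1/2) f_xx = -5*x^2*cos(5*t/4)/16 - sin(5*t/4)/4 and diffusion = f_x = -x*sin(5*t/4)/2. Substituting x = B_t:
  d(-B_t^2*sin(5*t/4)/4) = (-5*B_t^2*cos(5*t/4)/16 - sin(5*t/4)/4) dt + (-B_t*sin(5*t/4)/2) dB_t.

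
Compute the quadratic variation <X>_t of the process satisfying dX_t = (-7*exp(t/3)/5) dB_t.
<X>_t = 147*exp(2*t/3)/50 - 147/50

For an Itô process dX_t = a(t) dt + b(t) dB_t, the quadratic variation is <X>_t = int_0^t b(s)^2 ds (the drift term does not contribute). Here b(s) = -7*exp(s/3)/5, so
  b(s)^2 = 49*exp(2*s/3)/25.
Integrating from 0 to t:
  <X>_t = int_0^t (49*exp(2*s/3)/25) ds = 147*exp(2*t/3)/50 - 147/50.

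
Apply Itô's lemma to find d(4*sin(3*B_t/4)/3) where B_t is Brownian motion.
d(4*sin(3*B_t/4)/3) = (-3*sin(3*B_t/4)/8) dt + (cos(3*B_t/4)) dB_t

Itô's formula for f(B_t) gives d f(B_t) = f'(B_t) dB_t + (1/2) f''(B_t) dt. Compute derivatives of f(x) = 4*sin(3*x/4)/3:
  f'(x)  = cos(3*x/4)
  f''(x) = -3*sin(3*x/4)/4
Substitute x = B_t and multiply the f'' term by 1/2:
  drift     = (1/2) * (-3*sin(3*x/4)/4) evaluated at B_t = -3*sin(3*B_t/4)/8
  diffusion = (cos(3*x/4)) evaluated at B_t = cos(3*B_t/4)
Therefore d(4*sin(3*B_t/4)/3) = (-3*sin(3*B_t/4)/8) dt + (cos(3*B_t/4)) dB_t.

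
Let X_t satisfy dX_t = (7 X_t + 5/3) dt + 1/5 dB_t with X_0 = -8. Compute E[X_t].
E[X_t] = -163*exp(7*t)/21 - 5/21

Taking expectations and using E[dB_t] = 0, the mean m(t) = E[X_t] satisfies the ODE m'(t) = a m(t) + b with m(0) = x_0. With a = 7, b = 5/3, x_0 = -8, the solution is
  m(t) = x_0 * exp(a t) + (b/a) * (exp(a t) - 1)
       = (-8) * exp(7 t) + ((5/3)/7) * (exp(7 t) - 1)
       = -163*exp(7*t)/21 - 5/21.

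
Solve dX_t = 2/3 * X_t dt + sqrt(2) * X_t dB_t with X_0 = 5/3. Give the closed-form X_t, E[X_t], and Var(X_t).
X_t = 5/3 * exp((-1/3) t + (sqrt(2)) B_t); E[X_t] = 5*exp(2*t/3)/3; Var(X_t) = 25*(exp(2*t) - 1)*exp(4*t/3)/9

For GBM dX = mu X dt + sigma X dB with X_0 = x_0, apply Itô to Y = log X: dY = (mu - sigma^2/2) dt + sigma dB, so Y_t = log(x_0) + (mu - sigma^2/2) t + sigma B_t and hence X_t = x_0 * exp((mu - sigma^2/2) t + sigma B_t).
With mu = 2/3, sigma = sqrt(2), x_0 = 5/3, this gives:
  X_t = 5/3 * exp((-1/3) * t + (sqrt(2)) * B_t).
Since sigma*B_t ~ Normal(0, sigma^2 t), E[exp(sigma*B_t)] = exp(sigma^2 t / 2); so E[X_t] = x_0 * exp((mu - sigma^2/2) t) * exp(sigma^2 t / 2) = x_0 * exp(mu t) = 5*exp(2*t/3)/3.
Var(X_t) = E[X_t^2] - (E[X_t])^2 = x_0^2 * exp(2 mu t) * (exp(sigma^2 t) - 1) = 25*(exp(2*t) - 1)*exp(4*t/3)/9.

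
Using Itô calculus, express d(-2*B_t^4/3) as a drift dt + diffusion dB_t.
d(-2*B_t^4/3) = (-4*B_t^2) dt + (-8*B_t^3/3) dB_t

Itô's formula for f(B_t) gives d f(B_t) = f'(B_t) dB_t + (1/2) f''(B_t) dt. Compute derivatives of f(x) = -2*x^4/3:
  f'(x)  = -8*x^3/3
  f''(x) = -8*x^2
Substitute x = B_t and multiply the f'' term by 1/2:
  drift     = (1/2) * (-8*x^2) evaluated at B_t = -4*B_t^2
  diffusion = (-8*x^3/3) evaluated at B_t = -8*B_t^3/3
Therefore d(-2*B_t^4/3) = (-4*B_t^2) dt + (-8*B_t^3/3) dB_t.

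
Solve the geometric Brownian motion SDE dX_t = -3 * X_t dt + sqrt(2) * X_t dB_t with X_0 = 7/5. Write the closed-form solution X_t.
X_t = 7/5 * exp((-4) * t + (sqrt(2)) * B_t)

For GBM dX = mu X dt + sigma X dB with X_0 = x_0, apply Itô to Y = log X: dY = (mu - sigma^2/2) dt + sigma dB, so Y_t = log(x_0) + (mu - sigma^2/2) t + sigma B_t and hence X_t = x_0 * exp((mu - sigma^2/2) t + sigma B_t).
With mu = -3, sigma = sqrt(2), x_0 = 7/5, this gives:
  X_t = 7/5 * exp((-4) * t + (sqrt(2)) * B_t).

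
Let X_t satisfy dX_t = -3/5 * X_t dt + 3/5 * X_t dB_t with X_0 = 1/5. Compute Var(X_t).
Var(X_t) = (exp(9*t/25) - 1)*exp(-6*t/5)/25

For GBM dX = mu X dt + sigma X dB with X_0 = x_0, apply Itô to Y = log X: dY = (mu - sigma^2/2) dt + sigma dB, so Y_t = log(x_0) + (mu - sigma^2/2) t + sigma B_t and hence X_t = x_0 * exp((mu - sigma^2/2) t + sigma B_t).
With mu = -3/5, sigma = 3/5, x_0 = 1/5, this gives:
  X_t = 1/5 * exp((-39/50) * t + (3/5) * B_t).
Since sigma*B_t ~ Normal(0, sigma^2 t), E[exp(sigma*B_t)] = exp(sigma^2 t / 2); so E[X_t] = x_0 * exp((mu - sigma^2/2) t) * exp(sigma^2 t / 2) = x_0 * exp(mu t) = exp(-3*t/5)/5.
Var(X_t) = E[X_t^2] - (E[X_t])^2 = x_0^2 * exp(2 mu t) * (exp(sigma^2 t) - 1) = (exp(9*t/25) - 1)*exp(-6*t/5)/25.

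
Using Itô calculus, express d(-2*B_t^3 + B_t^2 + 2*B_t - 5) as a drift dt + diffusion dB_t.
d(-2*B_t^3 + B_t^2 + 2*B_t - 5) = (1 - 6*B_t) dt + (-6*B_t^2 + 2*B_t + 2) dB_t

Itô's formula for f(B_t) gives d f(B_t) = f'(B_t) dB_t + (1/2) f''(B_t) dt. Compute derivatives of f(x) = -2*x^3 + x^2 + 2*x - 5:
  f'(x)  = -6*x^2 + 2*x + 2
  f''(x) = 2 - 12*x
Substitute x = B_t and multiply the f'' term by 1/2:
  drift     = (1/2) * (2 - 12*x) evaluated at B_t = 1 - 6*B_t
  diffusion = (-6*x^2 + 2*x + 2) evaluated at B_t = -6*B_t^2 + 2*B_t + 2
Therefore d(-2*B_t^3 + B_t^2 + 2*B_t - 5) = (1 - 6*B_t) dt + (-6*B_t^2 + 2*B_t + 2) dB_t.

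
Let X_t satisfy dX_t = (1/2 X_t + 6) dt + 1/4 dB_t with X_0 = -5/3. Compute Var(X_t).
Var(X_t) = exp(t)/16 - 1/16

The variance V(t) = Var(X_t) satisfies V'(t) = 2 a V(t) + c^2 with V(0) = 0 (drift coefficient is linear in X, diffusion is constant). With a = 1/2, c = 1/4, the solution is
  V(t) = (c^2 / (2 a)) * (exp(2 a t) - 1)
       = ((1/4)^2 / (2*(1/2))) * (exp(1 t) - 1)
       = exp(t)/16 - 1/16.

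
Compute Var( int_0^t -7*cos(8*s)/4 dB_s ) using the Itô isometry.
Var = 49*t/32 + 49*sin(8*t)*cos(8*t)/256

The Itô integral of a deterministic integrand f(s) has mean 0 because each increment f(s) * (B_{s+ds} - B_s) has mean 0. By the Itô isometry:
  Var( int_0^t f(s) dB_s ) = E[ (int_0^t f(s) dB_s)^2 ] = int_0^t f(s)^2 ds.
Here f(s) = -7*cos(8*s)/4, so f(s)^2 = 49*cos(8*s)^2/16. Integrate:
  int_0^t (49*cos(8*s)^2/16) ds = 49*t/32 + 49*sin(8*t)*cos(8*t)/256.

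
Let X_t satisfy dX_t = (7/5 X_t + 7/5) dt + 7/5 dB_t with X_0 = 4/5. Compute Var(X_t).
Var(X_t) = 7*exp(14*t/5)/10 - 7/10

The variance V(t) = Var(X_t) satisfies V'(t) = 2 a V(t) + c^2 with V(0) = 0 (drift coefficient is linear in X, diffusion is constant). With a = 7/5, c = 7/5, the solution is
  V(t) = (c^2 / (2 a)) * (exp(2 a t) - 1)
       = ((7/5)^2 / (2*(7/5))) * (exp((14/5) t) - 1)
       = 7*exp(14*t/5)/10 - 7/10.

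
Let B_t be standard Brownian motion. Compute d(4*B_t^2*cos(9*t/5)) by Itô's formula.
d(4*B_t^2*cos(9*t/5)) = (-36*B_t^2*sin(9*t/5)/5 + 4*cos(9*t/5)) dt + (8*B_t*cos(9*t/5)) dB_t

Itô's formula for f(t, x): d f(t, B_t) = (f_t + (1/2) f_xx) dt + f_x dB_t. Compute partials of f(t, x) = 4*x^2*cos(9*t/5):
  f_t(t,x)  = -36*x^2*sin(9*t/5)/5
  f_x(t,x)  = 8*x*cos(9*t/5)
  f_xx(t,x) = 8*cos(9*t/5)
Assemble drift = f_t + (1/2) f_xx = -36*x^2*sin(9*t/5)/5 + 4*cos(9*t/5) and diffusion = f_x = 8*x*cos(9*t/5). Substituting x = B_t:
  d(4*B_t^2*cos(9*t/5)) = (-36*B_t^2*sin(9*t/5)/5 + 4*cos(9*t/5)) dt + (8*B_t*cos(9*t/5)) dB_t.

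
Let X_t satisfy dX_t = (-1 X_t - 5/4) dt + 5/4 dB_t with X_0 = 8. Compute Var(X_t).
Var(X_t) = 25/32 - 25*exp(-2*t)/32

The variance V(t) = Var(X_t) satisfies V'(t) = 2 a V(t) + c^2 with V(0) = 0 (drift coefficient is linear in X, diffusion is constant). With a = -1, c = 5/4, the solution is
  V(t) = (c^2 / (2 a)) * (exp(2 a t) - 1)
       = ((5/4)^2 / (2*(-1))) * (exp((-2) t) - 1)
       = 25/32 - 25*exp(-2*t)/32.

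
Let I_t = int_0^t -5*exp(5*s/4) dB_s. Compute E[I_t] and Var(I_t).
E[I_t] = 0; Var(I_t) = 10*exp(5*t/2) - 10

The Itô integral of a deterministic integrand f(s) has mean 0 because each increment f(s) * (B_{s+ds} - B_s) has mean 0. By the Itô isometry:
  Var( int_0^t f(s) dB_s ) = E[ (int_0^t f(s) dB_s)^2 ] = int_0^t f(s)^2 ds.
Here f(s) = -5*exp(5*s/4), so f(s)^2 = 25*exp(5*s/2). Integrate:
  int_0^t (25*exp(5*s/2)) ds = 10*exp(5*t/2) - 10.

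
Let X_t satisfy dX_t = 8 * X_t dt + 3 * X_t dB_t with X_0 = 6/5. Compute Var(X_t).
Var(X_t) = 36*(exp(9*t) - 1)*exp(16*t)/25

For GBM dX = mu X dt + sigma X dB with X_0 = x_0, apply Itô to Y = log X: dY = (mu - sigma^2/2) dt + sigma dB, so Y_t = log(x_0) + (mu - sigma^2/2) t + sigma B_t and hence X_t = x_0 * exp((mu - sigma^2/2) t + sigma B_t).
With mu = 8, sigma = 3, x_0 = 6/5, this gives:
  X_t = 6/5 * exp((7/2) * t + (3) * B_t).
Since sigma*B_t ~ Normal(0, sigma^2 t), E[exp(sigma*B_t)] = exp(sigma^2 t / 2); so E[X_t] = x_0 * exp((mu - sigma^2/2) t) * exp(sigma^2 t / 2) = x_0 * exp(mu t) = 6*exp(8*t)/5.
Var(X_t) = E[X_t^2] - (E[X_t])^2 = x_0^2 * exp(2 mu t) * (exp(sigma^2 t) - 1) = 36*(exp(9*t) - 1)*exp(16*t)/25.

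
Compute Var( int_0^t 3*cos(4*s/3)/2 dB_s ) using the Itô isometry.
Var = 9*t/8 + 27*sin(4*t/3)*cos(4*t/3)/32

The Itô integral of a deterministic integrand f(s) has mean 0 because each increment f(s) * (B_{s+ds} - B_s) has mean 0. By the Itô isometry:
  Var( int_0^t f(s) dB_s ) = E[ (int_0^t f(s) dB_s)^2 ] = int_0^t f(s)^2 ds.
Here f(s) = 3*cos(4*s/3)/2, so f(s)^2 = 9*cos(4*s/3)^2/4. Integrate:
  int_0^t (9*cos(4*s/3)^2/4) ds = 9*t/8 + 27*sin(4*t/3)*cos(4*t/3)/32.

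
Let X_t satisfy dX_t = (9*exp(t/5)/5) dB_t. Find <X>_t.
<X>_t = 81*exp(2*t/5)/10 - 81/10

For an Itô process dX_t = a(t) dt + b(t) dB_t, the quadratic variation is <X>_t = int_0^t b(s)^2 ds (the drift term does not contribute). Here b(s) = 9*exp(s/5)/5, so
  b(s)^2 = 81*exp(2*s/5)/25.
Integrating from 0 to t:
  <X>_t = int_0^t (81*exp(2*s/5)/25) ds = 81*exp(2*t/5)/10 - 81/10.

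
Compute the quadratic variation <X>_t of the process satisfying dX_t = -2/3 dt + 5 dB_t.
<X>_t = 25*t

For an Itô process dX_t = a(t) dt + b(t) dB_t, the quadratic variation is <X>_t = int_0^t b(s)^2 ds (the drift term does not contribute). Here b(s) = 5, so
  b(s)^2 = 25.
Integrating from 0 to t:
  <X>_t = int_0^t (25) ds = 25*t.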